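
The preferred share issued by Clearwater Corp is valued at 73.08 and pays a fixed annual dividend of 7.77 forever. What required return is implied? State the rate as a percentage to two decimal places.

10.63%

P = C/r ⇒ r = C/P = 7.77/73.08 = 0.106322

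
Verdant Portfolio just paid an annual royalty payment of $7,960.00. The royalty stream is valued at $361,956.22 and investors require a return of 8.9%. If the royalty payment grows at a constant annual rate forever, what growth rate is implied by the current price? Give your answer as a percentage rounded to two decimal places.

6.56%

P = D₀(1+g)/(r−g) ⇒ P(r−g) = D₀(1+g) ⇒ g(P+D₀) = P·r − D₀
g = (P·r − D₀)/(P + D₀) = ($361,956.22×0.089 − $7,960.00) / ($361,956.22 + $7,960.00) = 0.065566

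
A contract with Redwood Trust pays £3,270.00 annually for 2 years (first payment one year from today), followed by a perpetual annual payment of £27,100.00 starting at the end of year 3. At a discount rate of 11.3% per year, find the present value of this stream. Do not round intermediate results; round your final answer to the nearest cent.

£199175.57

PV of 2-year annuity: £3,270.00 × [1 − (1+0.113)^−2] / 0.113 = 5577.72272
Perpetuity value at year 2: £27,100.00 / 0.113 = 239823.00885
PV of perpetuity: 239823.00885 / (1+0.113)^2 = 193597.84500
Total PV = 5577.72272 + 193597.84500 = 199175.56772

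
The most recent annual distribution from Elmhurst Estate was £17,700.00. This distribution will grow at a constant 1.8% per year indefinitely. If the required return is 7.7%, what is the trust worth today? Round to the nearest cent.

£305400.00

D₁ = D₀ × (1 + g) = £17,700.00 × 1.018 = £18,018.6000
Growing perpetuity: P = D₁ / (r − g) = £18,018.6000 / (0.077 − 0.018) = £305,400.00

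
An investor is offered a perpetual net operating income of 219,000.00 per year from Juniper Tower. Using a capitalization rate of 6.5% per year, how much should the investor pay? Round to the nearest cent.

Level perpetuity: PV = C / r = 219,000.00 / 0.065 = 3,369,230.77

3369230.77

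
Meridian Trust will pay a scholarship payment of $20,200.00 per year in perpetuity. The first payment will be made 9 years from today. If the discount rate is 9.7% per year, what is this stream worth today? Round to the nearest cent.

Value at end of year 8: C / r = $20,200.00 / 0.097 = $208,247.4227
Discount to today: PV = $208,247.4227 / (1 + 0.097)^8 = $208,247.4227 / 2.097264 = $99,294.82

$99294.82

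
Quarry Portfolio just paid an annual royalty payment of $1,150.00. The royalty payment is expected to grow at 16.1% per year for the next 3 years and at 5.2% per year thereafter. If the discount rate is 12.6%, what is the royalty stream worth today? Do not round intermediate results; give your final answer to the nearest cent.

$21590.00

D_1 = 1335.15000
D_2 = 1550.10915
D_3 = 1799.67672
Terminal value at year 3: TV = D_3×(1+g_2)/(r−g_2) = 1893.25991/0.074 = 25584.59342
P_0 = D_1/(1+r)^1 + D_2/(1+r)^2 + D_3/(1+r)^3 + TV/(1+r)^3
    = 1185.74600 + 1222.60312 + 1260.60588 + 17921.04573 = 21590.00073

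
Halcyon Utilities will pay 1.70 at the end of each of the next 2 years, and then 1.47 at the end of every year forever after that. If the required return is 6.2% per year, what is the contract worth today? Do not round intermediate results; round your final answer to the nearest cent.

24.13

PV of 2-year annuity: 1.70 × [1 − (1+0.062)^−2] / 0.062 = 3.10805
Perpetuity value at year 2: 1.47 / 0.062 = 23.70968
PV of perpetuity: 23.70968 / (1+0.062)^2 = 21.02212
Total PV = 3.10805 + 21.02212 = 24.13018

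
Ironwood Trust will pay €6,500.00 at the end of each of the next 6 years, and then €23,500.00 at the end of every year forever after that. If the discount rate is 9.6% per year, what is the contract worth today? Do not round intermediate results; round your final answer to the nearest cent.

PV of 6-year annuity: €6,500.00 × [1 − (1+0.096)^−6] / 0.096 = 28644.14557
Perpetuity value at year 6: €23,500.00 / 0.096 = 244791.66667
PV of perpetuity: 244791.66667 / (1+0.096)^6 = 141232.06345
Total PV = 28644.14557 + 141232.06345 = 169876.20902

€169876.21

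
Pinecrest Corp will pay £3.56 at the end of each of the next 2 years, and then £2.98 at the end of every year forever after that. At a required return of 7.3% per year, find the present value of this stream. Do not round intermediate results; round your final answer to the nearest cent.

£41.87

PV of 2-year annuity: £3.56 × [1 − (1+0.073)^−2] / 0.073 = 6.40988
Perpetuity value at year 2: £2.98 / 0.073 = 40.82192
PV of perpetuity: 40.82192 / (1+0.073)^2 = 35.45634
Total PV = 6.40988 + 35.45634 = 41.86622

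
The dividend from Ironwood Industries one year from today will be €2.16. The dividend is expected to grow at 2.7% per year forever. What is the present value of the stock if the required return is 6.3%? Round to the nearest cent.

Growing perpetuity: P = D₁ / (r − g) = €2.1600 / (0.063 − 0.027) = €60.00

€60.00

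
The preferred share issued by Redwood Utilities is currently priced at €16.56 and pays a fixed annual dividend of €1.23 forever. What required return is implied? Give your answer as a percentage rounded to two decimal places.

7.43%

P = C/r ⇒ r = C/P = €1.23/€16.56 = 0.074275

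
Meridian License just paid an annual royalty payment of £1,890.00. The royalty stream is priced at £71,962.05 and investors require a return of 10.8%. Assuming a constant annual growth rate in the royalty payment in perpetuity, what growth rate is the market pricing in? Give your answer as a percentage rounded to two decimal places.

P = D₀(1+g)/(r−g) ⇒ P(r−g) = D₀(1+g) ⇒ g(P+D₀) = P·r − D₀
g = (P·r − D₀)/(P + D₀) = (£71,962.05×0.108 − £1,890.00) / (£71,962.05 + £1,890.00) = 0.079644

7.96%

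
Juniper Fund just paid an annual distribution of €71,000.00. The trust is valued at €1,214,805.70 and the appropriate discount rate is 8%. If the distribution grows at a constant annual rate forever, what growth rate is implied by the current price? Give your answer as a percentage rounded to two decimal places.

2.04%

P = D₀(1+g)/(r−g) ⇒ P(r−g) = D₀(1+g) ⇒ g(P+D₀) = P·r − D₀
g = (P·r − D₀)/(P + D₀) = (€1,214,805.70×0.08 − €71,000.00) / (€1,214,805.70 + €71,000.00) = 0.020364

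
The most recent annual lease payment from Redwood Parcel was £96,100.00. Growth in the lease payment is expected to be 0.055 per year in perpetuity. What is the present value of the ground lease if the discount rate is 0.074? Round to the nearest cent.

D₁ = D₀ × (1 + g) = £96,100.00 × 1.055 = £101,385.5000
Growing perpetuity: P = D₁ / (r − g) = £101,385.5000 / (0.074 − 0.055) = £5,336,078.95

£5336078.95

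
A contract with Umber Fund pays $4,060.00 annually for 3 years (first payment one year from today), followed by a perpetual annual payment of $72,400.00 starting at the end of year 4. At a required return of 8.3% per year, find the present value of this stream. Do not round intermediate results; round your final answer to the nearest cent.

$697119.37

PV of 3-year annuity: $4,060.00 × [1 − (1+0.083)^−3] / 0.083 = 10406.63336
Perpetuity value at year 3: $72,400.00 / 0.083 = 872289.15663
PV of perpetuity: 872289.15663 / (1+0.083)^3 = 686712.73902
Total PV = 10406.63336 + 686712.73902 = 697119.37238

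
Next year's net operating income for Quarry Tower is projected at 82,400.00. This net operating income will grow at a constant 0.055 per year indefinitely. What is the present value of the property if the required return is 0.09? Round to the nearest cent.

Growing perpetuity: P = D₁ / (r − g) = 82,400.0000 / (0.09 − 0.055) = 2,354,285.71

2354285.71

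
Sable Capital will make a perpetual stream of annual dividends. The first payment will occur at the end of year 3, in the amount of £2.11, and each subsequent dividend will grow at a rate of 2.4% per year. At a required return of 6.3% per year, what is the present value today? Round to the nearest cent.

Value at end of year 2: C₁ / (r − g) = £2.11 / (0.063 − 0.024) = £54.1026
Discount to today: PV = £54.1026 / (1 + 0.063)^2 = £54.1026 / 1.129969 = £47.88

£47.88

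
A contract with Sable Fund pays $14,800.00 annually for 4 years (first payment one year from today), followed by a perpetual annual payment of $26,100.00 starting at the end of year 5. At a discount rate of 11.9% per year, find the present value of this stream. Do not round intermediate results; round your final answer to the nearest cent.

PV of 4-year annuity: $14,800.00 × [1 − (1+0.119)^−4] / 0.119 = 45047.61054
Perpetuity value at year 4: $26,100.00 / 0.119 = 219327.73109
PV of perpetuity: 219327.73109 / (1+0.119)^4 = 139885.66115
Total PV = 45047.61054 + 139885.66115 = 184933.27169

$184933.27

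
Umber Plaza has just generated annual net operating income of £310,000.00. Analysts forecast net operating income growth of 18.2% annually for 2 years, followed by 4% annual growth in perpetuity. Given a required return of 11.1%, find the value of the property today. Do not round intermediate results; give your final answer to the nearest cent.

D_1 = 366420.00000
D_2 = 433108.44000
Terminal value at year 2: TV = D_2×(1+g_2)/(r−g_2) = 450432.77760/0.071 = 6344123.62817
P_0 = D_1/(1+r)^1 + D_2/(1+r)^2 + TV/(1+r)^2
    = 329810.98110 + 350888.01049 + 5139768.04103 = 5820467.03262

£5820467.03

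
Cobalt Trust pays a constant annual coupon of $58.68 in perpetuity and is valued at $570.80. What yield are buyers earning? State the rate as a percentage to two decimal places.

P = C/r ⇒ r = C/P = $58.68/$570.80 = 0.102803

10.28%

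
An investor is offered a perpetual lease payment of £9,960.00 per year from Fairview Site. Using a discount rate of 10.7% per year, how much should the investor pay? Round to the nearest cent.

£93084.11

Level perpetuity: PV = C / r = £9,960.00 / 0.107 = £93,084.11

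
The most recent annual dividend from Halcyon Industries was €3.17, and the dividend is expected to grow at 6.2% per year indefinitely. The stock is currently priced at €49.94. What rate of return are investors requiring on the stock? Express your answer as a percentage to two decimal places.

12.94%

D₁ = €3.17 × 1.062 = €3.3665
P = D₁/(r − g) ⇒ r = D₁/P + g = €3.3665/€49.94 + 0.062 = 0.067412 + 0.062 = 0.129412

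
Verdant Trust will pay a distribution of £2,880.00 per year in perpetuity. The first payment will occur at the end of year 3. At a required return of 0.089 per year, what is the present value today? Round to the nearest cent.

£27286.43

Value at end of year 2: C / r = £2,880.00 / 0.089 = £32,359.5506
Discount to today: PV = £32,359.5506 / (1 + 0.089)^2 = £32,359.5506 / 1.185921 = £27,286.43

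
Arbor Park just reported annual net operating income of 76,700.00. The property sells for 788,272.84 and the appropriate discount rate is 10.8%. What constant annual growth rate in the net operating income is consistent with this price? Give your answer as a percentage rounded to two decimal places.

0.97%

P = D₀(1+g)/(r−g) ⇒ P(r−g) = D₀(1+g) ⇒ g(P+D₀) = P·r − D₀
g = (P·r − D₀)/(P + D₀) = (788,272.84×0.108 − 76,700.00) / (788,272.84 + 76,700.00) = 0.009750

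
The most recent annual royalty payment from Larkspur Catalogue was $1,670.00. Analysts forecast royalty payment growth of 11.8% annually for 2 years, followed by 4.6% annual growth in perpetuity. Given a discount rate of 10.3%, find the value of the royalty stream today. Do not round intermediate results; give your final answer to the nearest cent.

D_1 = 1867.06000
D_2 = 2087.37308
Terminal value at year 2: TV = D_2×(1+g_2)/(r−g_2) = 2183.39224/0.057 = 38305.12705
P_0 = D_1/(1+r)^1 + D_2/(1+r)^2 + TV/(1+r)^2
    = 1692.71079 + 1715.73043 + 31485.15838 = 34893.59959

$34893.60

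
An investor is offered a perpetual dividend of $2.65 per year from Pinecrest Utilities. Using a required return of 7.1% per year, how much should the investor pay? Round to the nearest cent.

Level perpetuity: PV = C / r = $2.65 / 0.071 = $37.32

$37.32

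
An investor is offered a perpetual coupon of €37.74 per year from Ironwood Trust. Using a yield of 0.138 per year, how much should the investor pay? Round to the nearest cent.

€273.48

Level perpetuity: PV = C / r = €37.74 / 0.138 = €273.48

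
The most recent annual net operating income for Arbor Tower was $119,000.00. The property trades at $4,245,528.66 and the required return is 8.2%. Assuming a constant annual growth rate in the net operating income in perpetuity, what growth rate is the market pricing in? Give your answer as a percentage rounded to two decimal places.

5.25%

P = D₀(1+g)/(r−g) ⇒ P(r−g) = D₀(1+g) ⇒ g(P+D₀) = P·r − D₀
g = (P·r − D₀)/(P + D₀) = ($4,245,528.66×0.082 − $119,000.00) / ($4,245,528.66 + $119,000.00) = 0.052499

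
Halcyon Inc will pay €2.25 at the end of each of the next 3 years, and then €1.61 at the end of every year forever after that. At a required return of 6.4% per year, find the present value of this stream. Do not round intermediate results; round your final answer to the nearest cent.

€26.85

PV of 3-year annuity: €2.25 × [1 − (1+0.064)^−3] / 0.064 = 5.97004
Perpetuity value at year 3: €1.61 / 0.064 = 25.15625
PV of perpetuity: 25.15625 / (1+0.064)^3 = 20.88435
Total PV = 5.97004 + 20.88435 = 26.85440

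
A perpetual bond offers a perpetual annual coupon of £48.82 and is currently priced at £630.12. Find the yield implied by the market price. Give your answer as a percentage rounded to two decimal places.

P = C/r ⇒ r = C/P = £48.82/£630.12 = 0.077477

7.75%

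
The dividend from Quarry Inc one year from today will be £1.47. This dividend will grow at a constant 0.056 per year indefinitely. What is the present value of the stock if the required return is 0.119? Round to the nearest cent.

£23.33

Growing perpetuity: P = D₁ / (r − g) = £1.4700 / (0.119 − 0.056) = £23.33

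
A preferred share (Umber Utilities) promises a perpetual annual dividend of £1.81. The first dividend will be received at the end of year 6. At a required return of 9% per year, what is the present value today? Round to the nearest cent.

Value at end of year 5: C / r = £1.81 / 0.09 = £20.1111
Discount to today: PV = £20.1111 / (1 + 0.09)^5 = £20.1111 / 1.538624 = £13.07

£13.07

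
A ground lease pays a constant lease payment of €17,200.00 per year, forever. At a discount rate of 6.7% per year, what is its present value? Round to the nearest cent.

€256716.42

Level perpetuity: PV = C / r = €17,200.00 / 0.067 = €256,716.42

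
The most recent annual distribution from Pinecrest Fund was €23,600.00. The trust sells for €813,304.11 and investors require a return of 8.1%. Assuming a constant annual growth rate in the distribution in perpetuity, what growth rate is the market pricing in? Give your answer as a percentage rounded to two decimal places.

5.05%

P = D₀(1+g)/(r−g) ⇒ P(r−g) = D₀(1+g) ⇒ g(P+D₀) = P·r − D₀
g = (P·r − D₀)/(P + D₀) = (€813,304.11×0.081 − €23,600.00) / (€813,304.11 + €23,600.00) = 0.050517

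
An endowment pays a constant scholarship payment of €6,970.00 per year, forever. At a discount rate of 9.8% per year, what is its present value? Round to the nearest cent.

€71122.45

Level perpetuity: PV = C / r = €6,970.00 / 0.098 = €71,122.45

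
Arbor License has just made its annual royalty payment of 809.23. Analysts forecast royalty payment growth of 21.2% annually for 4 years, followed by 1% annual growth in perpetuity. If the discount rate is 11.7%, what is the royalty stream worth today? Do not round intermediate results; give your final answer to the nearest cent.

D_1 = 980.78676
D_2 = 1188.71355
D_3 = 1440.72083
D_4 = 1746.15364
Terminal value at year 4: TV = D_4×(1+g_2)/(r−g_2) = 1763.61518/0.107 = 16482.38484
P_0 = D_1/(1+r)^1 + D_2/(1+r)^2 + D_3/(1+r)^3 + D_4/(1+r)^4 + TV/(1+r)^4
    = 878.05440 + 952.73225 + 1033.76141 + 1121.68203 + 10587.83970 = 14574.06979

14574.07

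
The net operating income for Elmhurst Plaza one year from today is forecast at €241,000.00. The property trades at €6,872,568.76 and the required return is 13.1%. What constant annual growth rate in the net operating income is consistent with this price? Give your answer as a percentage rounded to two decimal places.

P = D₁/(r−g) ⇒ g = r − D₁/P = 0.131 − €241,000.00/€6,872,568.76 = 0.095933

9.59%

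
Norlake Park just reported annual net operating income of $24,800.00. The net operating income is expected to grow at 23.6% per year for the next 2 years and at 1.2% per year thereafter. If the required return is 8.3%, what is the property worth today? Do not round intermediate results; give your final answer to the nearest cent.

D_1 = 30652.80000
D_2 = 37886.86080
Terminal value at year 2: TV = D_2×(1+g_2)/(r−g_2) = 38341.50313/0.071 = 540021.17084
P_0 = D_1/(1+r)^1 + D_2/(1+r)^2 + TV/(1+r)^2
    = 28303.60111 + 32302.17079 + 460419.67385 = 521025.44575

$521025.45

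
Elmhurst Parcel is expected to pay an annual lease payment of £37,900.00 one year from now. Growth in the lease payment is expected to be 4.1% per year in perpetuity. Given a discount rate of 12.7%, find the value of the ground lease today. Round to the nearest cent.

Growing perpetuity: P = D₁ / (r − g) = £37,900.0000 / (0.127 − 0.041) = £440,697.67

£440697.67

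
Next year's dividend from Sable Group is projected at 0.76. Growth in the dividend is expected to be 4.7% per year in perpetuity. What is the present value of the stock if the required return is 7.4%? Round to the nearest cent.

Growing perpetuity: P = D₁ / (r − g) = 0.7600 / (0.074 − 0.047) = 28.15

28.15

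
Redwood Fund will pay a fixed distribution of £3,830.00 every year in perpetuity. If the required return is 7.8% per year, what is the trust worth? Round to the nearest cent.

£49102.56

Level perpetuity: PV = C / r = £3,830.00 / 0.078 = £49,102.56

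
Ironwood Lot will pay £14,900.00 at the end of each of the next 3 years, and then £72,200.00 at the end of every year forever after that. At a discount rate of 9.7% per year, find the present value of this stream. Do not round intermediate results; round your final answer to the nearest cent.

PV of 3-year annuity: £14,900.00 × [1 − (1+0.097)^−3] / 0.097 = 37250.67514
Perpetuity value at year 3: £72,200.00 / 0.097 = 744329.89691
PV of perpetuity: 744329.89691 / (1+0.097)^3 = 563826.62542
Total PV = 37250.67514 + 563826.62542 = 601077.30056

£601077.30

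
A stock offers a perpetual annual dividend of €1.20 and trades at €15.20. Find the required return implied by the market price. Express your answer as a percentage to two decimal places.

P = C/r ⇒ r = C/P = €1.20/€15.20 = 0.078947

7.89%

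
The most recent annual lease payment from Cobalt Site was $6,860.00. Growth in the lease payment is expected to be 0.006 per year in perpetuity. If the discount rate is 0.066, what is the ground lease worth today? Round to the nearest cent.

$115019.33

D₁ = D₀ × (1 + g) = $6,860.00 × 1.006 = $6,901.1600
Growing perpetuity: P = D₁ / (r − g) = $6,901.1600 / (0.066 − 0.006) = $115,019.33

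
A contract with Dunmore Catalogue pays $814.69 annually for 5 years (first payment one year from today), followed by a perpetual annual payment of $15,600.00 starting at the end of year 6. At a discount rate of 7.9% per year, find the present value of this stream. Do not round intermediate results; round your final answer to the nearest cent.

PV of 5-year annuity: $814.69 × [1 − (1+0.079)^−5] / 0.079 = 3261.41221
Perpetuity value at year 5: $15,600.00 / 0.079 = 197468.35443
PV of perpetuity: 197468.35443 / (1+0.079)^5 = 135017.56882
Total PV = 3261.41221 + 135017.56882 = 138278.98103

$138278.98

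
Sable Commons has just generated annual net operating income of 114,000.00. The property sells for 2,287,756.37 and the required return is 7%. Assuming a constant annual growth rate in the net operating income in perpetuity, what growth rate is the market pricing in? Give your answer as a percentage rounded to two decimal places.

P = D₀(1+g)/(r−g) ⇒ P(r−g) = D₀(1+g) ⇒ g(P+D₀) = P·r − D₀
g = (P·r − D₀)/(P + D₀) = (2,287,756.37×0.07 − 114,000.00) / (2,287,756.37 + 114,000.00) = 0.019212

1.92%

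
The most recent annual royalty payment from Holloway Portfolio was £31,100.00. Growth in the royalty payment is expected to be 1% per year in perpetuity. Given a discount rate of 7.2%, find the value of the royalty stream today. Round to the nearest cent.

D₁ = D₀ × (1 + g) = £31,100.00 × 1.01 = £31,411.0000
Growing perpetuity: P = D₁ / (r − g) = £31,411.0000 / (0.072 − 0.01) = £506,629.03

£506629.03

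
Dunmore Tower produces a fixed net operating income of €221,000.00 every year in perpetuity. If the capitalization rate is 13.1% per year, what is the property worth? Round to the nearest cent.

Level perpetuity: PV = C / r = €221,000.00 / 0.131 = €1,687,022.90

€1687022.90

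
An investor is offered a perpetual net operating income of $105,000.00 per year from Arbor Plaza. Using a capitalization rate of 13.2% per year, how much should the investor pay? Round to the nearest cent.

Level perpetuity: PV = C / r = $105,000.00 / 0.132 = $795,454.55

$795454.55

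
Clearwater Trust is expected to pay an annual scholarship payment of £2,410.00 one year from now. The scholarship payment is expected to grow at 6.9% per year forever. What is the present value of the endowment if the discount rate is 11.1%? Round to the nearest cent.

£57380.95

Growing perpetuity: P = D₁ / (r − g) = £2,410.0000 / (0.111 − 0.069) = £57,380.95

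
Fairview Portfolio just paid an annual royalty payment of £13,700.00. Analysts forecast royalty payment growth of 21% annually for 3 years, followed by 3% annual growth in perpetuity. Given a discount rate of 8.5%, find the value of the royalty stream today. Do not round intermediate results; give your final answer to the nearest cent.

£407164.27

D_1 = 16577.00000
D_2 = 20058.17000
D_3 = 24270.38570
Terminal value at year 3: TV = D_3×(1+g_2)/(r−g_2) = 24998.49727/0.055 = 454518.13220
P_0 = D_1/(1+r)^1 + D_2/(1+r)^2 + D_3/(1+r)^3 + TV/(1+r)^3
    = 15278.34101 + 17038.51855 + 19001.48152 + 355845.92658 = 407164.26766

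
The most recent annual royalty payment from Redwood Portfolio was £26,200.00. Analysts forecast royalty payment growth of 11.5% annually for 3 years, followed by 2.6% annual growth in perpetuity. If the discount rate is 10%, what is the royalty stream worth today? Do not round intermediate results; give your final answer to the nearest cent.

£459086.83

D_1 = 29213.00000
D_2 = 32572.49500
D_3 = 36318.33192
Terminal value at year 3: TV = D_3×(1+g_2)/(r−g_2) = 37262.60856/0.074 = 503548.76426
P_0 = D_1/(1+r)^1 + D_2/(1+r)^2 + D_3/(1+r)^3 + TV/(1+r)^3
    = 26557.27273 + 26919.41736 + 27286.50032 + 378323.63956 = 459086.82996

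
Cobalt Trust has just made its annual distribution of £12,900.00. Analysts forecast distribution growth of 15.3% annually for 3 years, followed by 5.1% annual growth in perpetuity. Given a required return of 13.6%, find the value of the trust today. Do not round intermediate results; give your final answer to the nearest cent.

£206643.14

D_1 = 14873.70000
D_2 = 17149.37610
D_3 = 19773.23064
Terminal value at year 3: TV = D_3×(1+g_2)/(r−g_2) = 20781.66541/0.085 = 244490.18125
P_0 = D_1/(1+r)^1 + D_2/(1+r)^2 + D_3/(1+r)^3 + TV/(1+r)^3
    = 13093.04577 + 13288.98044 + 13487.84722 + 166773.26390 = 206643.13734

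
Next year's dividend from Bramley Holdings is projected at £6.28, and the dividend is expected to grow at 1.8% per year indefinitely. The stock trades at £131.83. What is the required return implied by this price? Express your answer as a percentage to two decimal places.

6.56%

P = D₁/(r − g) ⇒ r = D₁/P + g = £6.2800/£131.83 + 0.018 = 0.047637 + 0.018 = 0.065637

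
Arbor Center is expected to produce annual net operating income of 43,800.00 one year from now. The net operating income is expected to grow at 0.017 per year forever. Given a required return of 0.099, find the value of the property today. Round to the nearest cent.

Growing perpetuity: P = D₁ / (r − g) = 43,800.0000 / (0.099 − 0.017) = 534,146.34

534146.34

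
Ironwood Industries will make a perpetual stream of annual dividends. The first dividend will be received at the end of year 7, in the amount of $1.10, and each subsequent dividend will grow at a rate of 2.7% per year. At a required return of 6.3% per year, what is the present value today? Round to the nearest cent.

$21.18

Value at end of year 6: C₁ / (r − g) = $1.10 / (0.063 − 0.027) = $30.5556
Discount to today: PV = $30.5556 / (1 + 0.063)^6 = $30.5556 / 1.442778 = $21.18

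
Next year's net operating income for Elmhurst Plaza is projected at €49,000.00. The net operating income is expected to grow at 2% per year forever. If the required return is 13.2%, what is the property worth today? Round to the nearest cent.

Growing perpetuity: P = D₁ / (r − g) = €49,000.0000 / (0.132 − 0.02) = €437,500.00

€437500.00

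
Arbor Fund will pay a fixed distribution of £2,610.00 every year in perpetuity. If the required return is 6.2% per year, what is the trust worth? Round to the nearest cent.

Level perpetuity: PV = C / r = £2,610.00 / 0.062 = £42,096.77

£42096.77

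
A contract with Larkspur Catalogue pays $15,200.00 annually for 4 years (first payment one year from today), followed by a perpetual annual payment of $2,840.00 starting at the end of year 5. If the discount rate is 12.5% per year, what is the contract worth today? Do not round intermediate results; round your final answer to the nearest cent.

$59869.70

PV of 4-year annuity: $15,200.00 × [1 − (1+0.125)^−4] / 0.125 = 45685.71864
Perpetuity value at year 4: $2,840.00 / 0.125 = 22720.00000
PV of perpetuity: 22720.00000 / (1+0.125)^4 = 14183.98415
Total PV = 45685.71864 + 14183.98415 = 59869.70279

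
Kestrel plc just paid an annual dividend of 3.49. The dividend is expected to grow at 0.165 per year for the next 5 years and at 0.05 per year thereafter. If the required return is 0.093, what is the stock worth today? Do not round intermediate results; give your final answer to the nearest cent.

D_1 = 4.06585
D_2 = 4.73672
D_3 = 5.51827
D_4 = 6.42879
D_5 = 7.48954
Terminal value at year 5: TV = D_5×(1+g_2)/(r−g_2) = 7.86402/0.043 = 182.88408
P_0 = D_1/(1+r)^1 + D_2/(1+r)^2 + D_3/(1+r)^3 + D_4/(1+r)^4 + D_5/(1+r)^5 + TV/(1+r)^5
    = 3.71990 + 3.96494 + 4.22613 + 4.50452 + 4.80125 + 117.23981 = 138.45654

138.46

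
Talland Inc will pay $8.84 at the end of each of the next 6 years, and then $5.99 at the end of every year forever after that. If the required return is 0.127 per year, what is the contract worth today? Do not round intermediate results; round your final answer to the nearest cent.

PV of 6-year annuity: $8.84 × [1 − (1+0.127)^−6] / 0.127 = 35.63556
Perpetuity value at year 6: $5.99 / 0.127 = 47.16535
PV of perpetuity: 47.16535 / (1+0.127)^6 = 23.01864
Total PV = 35.63556 + 23.01864 = 58.65419

$58.65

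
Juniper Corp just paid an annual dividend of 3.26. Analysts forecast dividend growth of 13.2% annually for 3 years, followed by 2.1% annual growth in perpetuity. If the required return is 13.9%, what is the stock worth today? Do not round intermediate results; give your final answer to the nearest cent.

D_1 = 3.69032
D_2 = 4.17744
D_3 = 4.72886
Terminal value at year 3: TV = D_3×(1+g_2)/(r−g_2) = 4.82817/0.118 = 40.91670
P_0 = D_1/(1+r)^1 + D_2/(1+r)^2 + D_3/(1+r)^3 + TV/(1+r)^3
    = 3.23996 + 3.22005 + 3.20026 + 27.69041 = 37.35069

37.35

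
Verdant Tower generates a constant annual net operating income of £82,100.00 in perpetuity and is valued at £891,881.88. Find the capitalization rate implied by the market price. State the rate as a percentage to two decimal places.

P = C/r ⇒ r = C/P = £82,100.00/£891,881.88 = 0.092053

9.21%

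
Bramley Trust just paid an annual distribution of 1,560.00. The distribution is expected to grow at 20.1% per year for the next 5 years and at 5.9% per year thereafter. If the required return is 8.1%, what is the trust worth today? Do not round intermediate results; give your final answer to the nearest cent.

137926.91

D_1 = 1873.56000
D_2 = 2250.14556
D_3 = 2702.42482
D_4 = 3245.61221
D_5 = 3897.98026
Terminal value at year 5: TV = D_5×(1+g_2)/(r−g_2) = 4127.96109/0.022 = 187634.59521
P_0 = D_1/(1+r)^1 + D_2/(1+r)^2 + D_3/(1+r)^3 + D_4/(1+r)^4 + D_5/(1+r)^5 + TV/(1+r)^5
    = 1733.17299 + 1925.56962 + 2139.32388 + 2376.80664 + 2640.65197 + 127111.38327 = 137926.90836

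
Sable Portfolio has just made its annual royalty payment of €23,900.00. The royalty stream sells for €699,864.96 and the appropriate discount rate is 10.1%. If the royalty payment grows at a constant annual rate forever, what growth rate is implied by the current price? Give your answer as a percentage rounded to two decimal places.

P = D₀(1+g)/(r−g) ⇒ P(r−g) = D₀(1+g) ⇒ g(P+D₀) = P·r − D₀
g = (P·r − D₀)/(P + D₀) = (€699,864.96×0.101 − €23,900.00) / (€699,864.96 + €23,900.00) = 0.064643

6.46%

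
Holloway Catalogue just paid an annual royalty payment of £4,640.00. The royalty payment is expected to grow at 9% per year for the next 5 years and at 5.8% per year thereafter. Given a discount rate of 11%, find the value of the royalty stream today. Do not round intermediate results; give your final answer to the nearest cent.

D_1 = 5057.60000
D_2 = 5512.78400
D_3 = 6008.93456
D_4 = 6549.73867
D_5 = 7139.21515
Terminal value at year 5: TV = D_5×(1+g_2)/(r−g_2) = 7553.28963/0.052 = 145255.56980
P_0 = D_1/(1+r)^1 + D_2/(1+r)^2 + D_3/(1+r)^3 + D_4/(1+r)^4 + D_5/(1+r)^5 + TV/(1+r)^5
    = 4556.39640 + 4474.29916 + 4393.68116 + 4314.51573 + 4236.77671 + 86202.11080 = 108177.77997

£108177.78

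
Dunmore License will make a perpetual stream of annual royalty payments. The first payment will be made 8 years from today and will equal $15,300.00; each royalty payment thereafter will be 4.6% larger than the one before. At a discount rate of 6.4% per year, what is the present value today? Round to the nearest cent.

$550589.00

Value at end of year 7: C₁ / (r − g) = $15,300.00 / (0.064 − 0.046) = $850,000.0000
Discount to today: PV = $850,000.0000 / (1 + 0.064)^7 = $850,000.0000 / 1.543801 = $550,589.00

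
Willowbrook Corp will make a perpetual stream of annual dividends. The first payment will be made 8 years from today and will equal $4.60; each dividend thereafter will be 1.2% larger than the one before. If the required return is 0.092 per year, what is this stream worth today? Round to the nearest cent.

$31.05

Value at end of year 7: C₁ / (r − g) = $4.60 / (0.092 − 0.012) = $57.5000
Discount to today: PV = $57.5000 / (1 + 0.092)^7 = $57.5000 / 1.851648 = $31.05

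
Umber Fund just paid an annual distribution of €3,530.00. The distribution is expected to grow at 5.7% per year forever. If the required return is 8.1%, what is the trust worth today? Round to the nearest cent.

D₁ = D₀ × (1 + g) = €3,530.00 × 1.057 = €3,731.2100
Growing perpetuity: P = D₁ / (r − g) = €3,731.2100 / (0.081 − 0.057) = €155,467.08

€155467.08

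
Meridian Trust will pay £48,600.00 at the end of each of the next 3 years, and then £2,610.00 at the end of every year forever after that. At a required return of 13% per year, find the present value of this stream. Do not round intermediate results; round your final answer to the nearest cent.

£128666.33

PV of 3-year annuity: £48,600.00 × [1 − (1+0.13)^−3] / 0.13 = 114752.01626
Perpetuity value at year 3: £2,610.00 / 0.13 = 20076.92308
PV of perpetuity: 20076.92308 / (1+0.13)^3 = 13914.31480
Total PV = 114752.01626 + 13914.31480 = 128666.33105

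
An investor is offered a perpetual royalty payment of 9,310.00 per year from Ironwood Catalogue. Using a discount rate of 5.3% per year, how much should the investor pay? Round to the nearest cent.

Level perpetuity: PV = C / r = 9,310.00 / 0.053 = 175,660.38

175660.38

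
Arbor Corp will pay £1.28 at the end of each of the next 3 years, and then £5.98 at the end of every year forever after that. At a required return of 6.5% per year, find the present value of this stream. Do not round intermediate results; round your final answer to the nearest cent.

£79.55

PV of 3-year annuity: £1.28 × [1 − (1+0.065)^−3] / 0.065 = 3.39005
Perpetuity value at year 3: £5.98 / 0.065 = 92.00000
PV of perpetuity: 92.00000 / (1+0.065)^3 = 76.16212
Total PV = 3.39005 + 76.16212 = 79.55217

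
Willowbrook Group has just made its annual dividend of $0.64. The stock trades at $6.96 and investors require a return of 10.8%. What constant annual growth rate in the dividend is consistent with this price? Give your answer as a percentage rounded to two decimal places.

P = D₀(1+g)/(r−g) ⇒ P(r−g) = D₀(1+g) ⇒ g(P+D₀) = P·r − D₀
g = (P·r − D₀)/(P + D₀) = ($6.96×0.108 − $0.64) / ($6.96 + $0.64) = 0.014695

1.47%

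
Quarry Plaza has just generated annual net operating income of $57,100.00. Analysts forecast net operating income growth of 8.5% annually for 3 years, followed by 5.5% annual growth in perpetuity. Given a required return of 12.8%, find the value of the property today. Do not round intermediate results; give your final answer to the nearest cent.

D_1 = 61953.50000
D_2 = 67219.54750
D_3 = 72933.20904
Terminal value at year 3: TV = D_3×(1+g_2)/(r−g_2) = 76944.53553/0.073 = 1054034.73335
P_0 = D_1/(1+r)^1 + D_2/(1+r)^2 + D_3/(1+r)^3 + TV/(1+r)^3
    = 54923.31560 + 52829.60765 + 50815.71303 + 734391.46916 = 892960.10545

$892960.11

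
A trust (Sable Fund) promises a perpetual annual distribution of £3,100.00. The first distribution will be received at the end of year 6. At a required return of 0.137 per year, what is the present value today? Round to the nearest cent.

Value at end of year 5: C / r = £3,100.00 / 0.137 = £22,627.7372
Discount to today: PV = £22,627.7372 / (1 + 0.137)^5 = £22,627.7372 / 1.900213 = £11,908.00

£11908.00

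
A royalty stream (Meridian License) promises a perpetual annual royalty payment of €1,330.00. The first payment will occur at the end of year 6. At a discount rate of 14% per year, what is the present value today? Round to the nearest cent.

Value at end of year 5: C / r = €1,330.00 / 0.14 = €9,500.0000
Discount to today: PV = €9,500.0000 / (1 + 0.14)^5 = €9,500.0000 / 1.925415 = €4,934.00

€4934.00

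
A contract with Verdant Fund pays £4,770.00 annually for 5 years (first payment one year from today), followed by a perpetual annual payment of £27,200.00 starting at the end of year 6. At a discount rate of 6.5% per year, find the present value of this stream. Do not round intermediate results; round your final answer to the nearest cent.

PV of 5-year annuity: £4,770.00 × [1 − (1+0.065)^−5] / 0.065 = 19822.59092
Perpetuity value at year 5: £27,200.00 / 0.065 = 418461.53846
PV of perpetuity: 418461.53846 / (1+0.065)^5 = 305427.05774
Total PV = 19822.59092 + 305427.05774 = 325249.64866

£325249.65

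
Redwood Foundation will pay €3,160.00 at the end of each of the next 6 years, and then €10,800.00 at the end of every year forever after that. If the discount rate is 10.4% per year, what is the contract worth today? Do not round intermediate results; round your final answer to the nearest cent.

PV of 6-year annuity: €3,160.00 × [1 − (1+0.104)^−6] / 0.104 = 13602.78594
Perpetuity value at year 6: €10,800.00 / 0.104 = 103846.15385
PV of perpetuity: 103846.15385 / (1+0.104)^6 = 57355.61962
Total PV = 13602.78594 + 57355.61962 = 70958.40556

€70958.41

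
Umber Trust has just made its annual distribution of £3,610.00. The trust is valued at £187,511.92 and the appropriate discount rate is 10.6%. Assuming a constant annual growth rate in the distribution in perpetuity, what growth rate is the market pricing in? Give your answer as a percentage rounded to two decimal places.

P = D₀(1+g)/(r−g) ⇒ P(r−g) = D₀(1+g) ⇒ g(P+D₀) = P·r − D₀
g = (P·r − D₀)/(P + D₀) = (£187,511.92×0.106 − £3,610.00) / (£187,511.92 + £3,610.00) = 0.085109

8.51%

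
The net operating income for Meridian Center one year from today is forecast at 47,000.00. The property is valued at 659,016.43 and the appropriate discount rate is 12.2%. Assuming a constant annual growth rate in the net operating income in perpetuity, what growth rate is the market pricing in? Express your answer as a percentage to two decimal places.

P = D₁/(r−g) ⇒ g = r − D₁/P = 0.122 − 47,000.00/659,016.43 = 0.050682

5.07%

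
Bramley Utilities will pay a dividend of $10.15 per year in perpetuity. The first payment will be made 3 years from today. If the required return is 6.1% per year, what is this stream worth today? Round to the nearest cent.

Value at end of year 2: C / r = $10.15 / 0.061 = $166.3934
Discount to today: PV = $166.3934 / (1 + 0.061)^2 = $166.3934 / 1.125721 = $147.81

$147.81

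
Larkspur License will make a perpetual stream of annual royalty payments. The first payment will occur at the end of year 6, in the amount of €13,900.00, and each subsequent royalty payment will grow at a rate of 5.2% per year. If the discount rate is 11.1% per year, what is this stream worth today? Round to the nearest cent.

€139185.02

Value at end of year 5: C₁ / (r − g) = €13,900.00 / (0.111 − 0.052) = €235,593.2203
Discount to today: PV = €235,593.2203 / (1 + 0.111)^5 = €235,593.2203 / 1.692662 = €139,185.02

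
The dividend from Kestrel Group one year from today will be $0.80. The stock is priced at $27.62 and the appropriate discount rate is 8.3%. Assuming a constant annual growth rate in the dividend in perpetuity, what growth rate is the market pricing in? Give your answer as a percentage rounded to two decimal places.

5.40%

P = D₁/(r−g) ⇒ g = r − D₁/P = 0.083 − $0.80/$27.62 = 0.054035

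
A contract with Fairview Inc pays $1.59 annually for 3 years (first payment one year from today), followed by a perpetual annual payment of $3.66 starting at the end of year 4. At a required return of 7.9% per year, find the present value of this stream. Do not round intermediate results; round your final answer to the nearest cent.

PV of 3-year annuity: $1.59 × [1 − (1+0.079)^−3] / 0.079 = 4.10499
Perpetuity value at year 3: $3.66 / 0.079 = 46.32911
PV of perpetuity: 46.32911 / (1+0.079)^3 = 36.87989
Total PV = 4.10499 + 36.87989 = 40.98488

$40.98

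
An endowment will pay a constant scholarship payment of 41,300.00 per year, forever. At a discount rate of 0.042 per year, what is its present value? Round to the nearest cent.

983333.33

Level perpetuity: PV = C / r = 41,300.00 / 0.042 = 983,333.33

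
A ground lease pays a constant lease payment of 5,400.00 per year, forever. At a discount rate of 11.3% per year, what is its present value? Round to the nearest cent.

Level perpetuity: PV = C / r = 5,400.00 / 0.113 = 47,787.61

47787.61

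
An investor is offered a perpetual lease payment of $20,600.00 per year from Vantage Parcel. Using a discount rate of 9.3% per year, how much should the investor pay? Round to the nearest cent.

$221505.38

Level perpetuity: PV = C / r = $20,600.00 / 0.093 = $221,505.38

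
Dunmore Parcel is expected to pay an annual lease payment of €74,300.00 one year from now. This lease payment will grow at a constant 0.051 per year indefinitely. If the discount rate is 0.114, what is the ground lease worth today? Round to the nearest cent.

Growing perpetuity: P = D₁ / (r − g) = €74,300.0000 / (0.114 − 0.051) = €1,179,365.08

€1179365.08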